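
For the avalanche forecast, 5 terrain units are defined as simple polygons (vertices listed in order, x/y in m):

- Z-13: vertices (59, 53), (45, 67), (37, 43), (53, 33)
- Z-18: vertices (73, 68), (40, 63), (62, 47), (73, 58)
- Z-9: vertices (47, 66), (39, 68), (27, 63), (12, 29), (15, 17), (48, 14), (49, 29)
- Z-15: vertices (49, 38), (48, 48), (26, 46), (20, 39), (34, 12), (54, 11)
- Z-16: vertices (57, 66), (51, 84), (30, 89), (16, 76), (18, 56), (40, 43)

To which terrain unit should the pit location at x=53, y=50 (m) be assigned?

Cast a ray rightward from (53, 50). For each polygon, the edges (by vertex number in listed order) whose endpoints lie on opposite sides of y = 50, where each meets that height, and whether that is right or left of the point:
Z-13: 2–3 at x≈39.3 (left), 4–1 at x≈58.1 (right) → 1 crossing.
Z-18: 2–3 at x≈57.9 (right), 3–4 at x≈65.0 (right) → 2 crossings.
Z-9: 3–4 at x≈21.3 (left), 7–1 at x≈47.9 (left) → 0 crossings.
Z-15: no edge straddles that height → 0 crossings.
Z-16: 5–6 at x≈28.2 (left), 6–1 at x≈45.2 (left) → 0 crossings.
Only Z-13 has an odd count, so the point is inside Z-13.

Z-13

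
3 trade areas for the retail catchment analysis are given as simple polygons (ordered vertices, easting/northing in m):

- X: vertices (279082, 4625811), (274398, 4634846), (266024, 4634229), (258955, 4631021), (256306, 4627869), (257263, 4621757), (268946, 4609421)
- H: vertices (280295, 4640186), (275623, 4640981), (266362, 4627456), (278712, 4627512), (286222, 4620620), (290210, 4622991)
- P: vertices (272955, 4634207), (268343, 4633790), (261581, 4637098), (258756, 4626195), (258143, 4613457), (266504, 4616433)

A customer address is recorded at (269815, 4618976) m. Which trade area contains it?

X

Cast a ray rightward from (269815, 4618976). For each polygon, the edges (by vertex number in listed order) whose endpoints lie on opposite sides of northing = 4618976, where each meets that height, and whether that is right or left of the point:
X: 6–7 at easting≈259896.8 (left), 7–1 at easting≈274855.1 (right) → 1 crossing.
H: no edge straddles that height → 0 crossings.
P: 4–5 at easting≈258408.6 (left), 6–1 at easting≈267427.0 (left) → 0 crossings.
Only X has an odd count, so the point is inside X.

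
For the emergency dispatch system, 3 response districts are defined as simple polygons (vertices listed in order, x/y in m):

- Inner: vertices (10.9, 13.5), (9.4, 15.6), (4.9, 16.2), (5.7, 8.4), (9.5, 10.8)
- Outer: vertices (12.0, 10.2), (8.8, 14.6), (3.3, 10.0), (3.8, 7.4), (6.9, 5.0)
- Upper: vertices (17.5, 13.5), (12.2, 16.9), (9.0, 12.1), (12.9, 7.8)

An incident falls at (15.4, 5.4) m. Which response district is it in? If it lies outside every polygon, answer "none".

none

Cast a ray rightward from (15.4, 5.4). For each polygon, the edges (by vertex number in listed order) whose endpoints lie on opposite sides of y = 5.4, where each meets that height, and whether that is right or left of the point:
Inner: no edge straddles that height → 0 crossings.
Outer: 4–5 at x≈6.38 (left), 5–1 at x≈7.29 (left) → 0 crossings.
Upper: no edge straddles that height → 0 crossings.
All counts are even, so the point lies outside every listed polygon.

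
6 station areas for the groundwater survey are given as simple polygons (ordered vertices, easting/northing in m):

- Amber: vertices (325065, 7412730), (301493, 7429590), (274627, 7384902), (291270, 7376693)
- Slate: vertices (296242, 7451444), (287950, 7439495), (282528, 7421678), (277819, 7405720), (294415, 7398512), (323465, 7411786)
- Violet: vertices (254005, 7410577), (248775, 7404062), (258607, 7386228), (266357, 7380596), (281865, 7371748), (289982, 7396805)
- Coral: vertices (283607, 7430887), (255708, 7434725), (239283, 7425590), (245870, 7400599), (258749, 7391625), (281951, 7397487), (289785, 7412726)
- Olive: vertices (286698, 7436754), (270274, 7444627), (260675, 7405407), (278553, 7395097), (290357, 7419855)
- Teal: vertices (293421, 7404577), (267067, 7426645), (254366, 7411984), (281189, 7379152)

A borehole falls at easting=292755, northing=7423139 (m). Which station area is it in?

Slate

Cast a ray rightward from (292755, 7423139). For each polygon, the edges (by vertex number in listed order) whose endpoints lie on opposite sides of northing = 7423139, where each meets that height, and whether that is right or left of the point:
Amber: 1–2 at easting≈310512.2 (right), 2–3 at easting≈297614.7 (right) → 2 crossings.
Slate: 2–3 at easting≈282972.6 (left), 6–1 at easting≈315671.8 (right) → 1 crossing.
Violet: no edge straddles that height → 0 crossings.
Coral: 3–4 at easting≈239929.0 (left), 7–1 at easting≈286242.7 (left) → 0 crossings.
Olive: 2–3 at easting≈265014.9 (left), 5–1 at easting≈289645.9 (left) → 0 crossings.
Teal: 1–2 at easting≈271253.9 (left), 2–3 at easting≈264029.7 (left) → 0 crossings.
Only Slate has an odd count, so the point is inside Slate.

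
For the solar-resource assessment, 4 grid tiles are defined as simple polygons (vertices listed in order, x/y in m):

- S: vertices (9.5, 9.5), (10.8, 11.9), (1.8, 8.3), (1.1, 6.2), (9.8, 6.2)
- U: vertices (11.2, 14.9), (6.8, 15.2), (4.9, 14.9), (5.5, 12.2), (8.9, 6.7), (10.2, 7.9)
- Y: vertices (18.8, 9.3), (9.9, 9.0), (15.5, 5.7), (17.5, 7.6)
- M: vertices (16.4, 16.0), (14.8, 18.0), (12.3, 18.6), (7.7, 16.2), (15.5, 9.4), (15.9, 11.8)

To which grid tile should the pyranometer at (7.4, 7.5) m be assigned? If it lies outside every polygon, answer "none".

S

Cast a ray rightward from (7.4, 7.5). For each polygon, the edges (by vertex number in listed order) whose endpoints lie on opposite sides of y = 7.5, where each meets that height, and whether that is right or left of the point:
S: 3–4 at x≈1.53 (left), 5–1 at x≈9.68 (right) → 1 crossing.
U: 4–5 at x≈8.41 (right), 5–6 at x≈9.77 (right) → 2 crossings.
Y: 2–3 at x≈12.45 (right), 3–4 at x≈17.39 (right) → 2 crossings.
M: no edge straddles that height → 0 crossings.
Only S has an odd count, so the point is inside S.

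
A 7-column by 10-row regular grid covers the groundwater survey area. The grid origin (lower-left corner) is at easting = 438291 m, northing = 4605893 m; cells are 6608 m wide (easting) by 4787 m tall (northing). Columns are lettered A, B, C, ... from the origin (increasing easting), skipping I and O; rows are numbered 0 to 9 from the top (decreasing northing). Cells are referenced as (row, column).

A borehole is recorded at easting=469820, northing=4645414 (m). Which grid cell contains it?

(1, E)

Column index: ⌊(469820 − 438291) / 6608⌋ = ⌊4.771⌋ = 4 → column E
Row offset from origin: ⌊(4645414 − 4605893) / 4787⌋ = ⌊8.256⌋ = 8 → row 1 (counted from top)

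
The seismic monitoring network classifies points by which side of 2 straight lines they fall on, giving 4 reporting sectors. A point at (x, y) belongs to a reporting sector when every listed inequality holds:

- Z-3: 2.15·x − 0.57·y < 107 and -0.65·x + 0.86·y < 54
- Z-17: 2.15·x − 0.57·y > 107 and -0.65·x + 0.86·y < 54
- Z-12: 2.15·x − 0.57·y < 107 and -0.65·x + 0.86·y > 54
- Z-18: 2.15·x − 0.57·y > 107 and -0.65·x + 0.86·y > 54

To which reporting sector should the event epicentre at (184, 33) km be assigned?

2.15·184 − 0.57·33 = 376.790, which is > 107
-0.65·184 + 0.86·33 = -91.220, which is < 54
This sign pattern matches Z-17.

Z-17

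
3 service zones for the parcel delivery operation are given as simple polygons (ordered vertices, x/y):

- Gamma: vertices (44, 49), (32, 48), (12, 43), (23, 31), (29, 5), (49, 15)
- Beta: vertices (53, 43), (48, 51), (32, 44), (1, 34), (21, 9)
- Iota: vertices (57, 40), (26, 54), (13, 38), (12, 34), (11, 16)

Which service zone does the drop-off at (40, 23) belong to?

Cast a ray rightward from (40, 23). For each polygon, the edges (by vertex number in listed order) whose endpoints lie on opposite sides of y = 23, where each meets that height, and whether that is right or left of the point:
Gamma: 4–5 at x≈24.8 (left), 6–1 at x≈47.8 (right) → 1 crossing.
Beta: 4–5 at x≈9.8 (left), 5–1 at x≈34.2 (left) → 0 crossings.
Iota: 4–5 at x≈11.4 (left), 5–1 at x≈24.4 (left) → 0 crossings.
Only Gamma has an odd count, so the point is inside Gamma.

Gamma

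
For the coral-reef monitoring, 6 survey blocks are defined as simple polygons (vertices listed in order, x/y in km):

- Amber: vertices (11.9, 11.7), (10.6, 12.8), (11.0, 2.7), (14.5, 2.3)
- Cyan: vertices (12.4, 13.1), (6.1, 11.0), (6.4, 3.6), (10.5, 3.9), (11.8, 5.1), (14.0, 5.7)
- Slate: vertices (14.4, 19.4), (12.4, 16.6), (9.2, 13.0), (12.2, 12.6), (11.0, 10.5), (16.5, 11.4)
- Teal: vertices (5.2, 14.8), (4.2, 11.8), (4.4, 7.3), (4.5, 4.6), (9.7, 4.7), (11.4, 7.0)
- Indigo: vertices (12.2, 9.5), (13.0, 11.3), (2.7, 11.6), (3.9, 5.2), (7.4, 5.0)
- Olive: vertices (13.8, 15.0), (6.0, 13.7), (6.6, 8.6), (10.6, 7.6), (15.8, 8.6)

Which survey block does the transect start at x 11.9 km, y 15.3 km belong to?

Cast a ray rightward from (11.9, 15.3). For each polygon, the edges (by vertex number in listed order) whose endpoints lie on opposite sides of y = 15.3, where each meets that height, and whether that is right or left of the point:
Amber: no edge straddles that height → 0 crossings.
Cyan: no edge straddles that height → 0 crossings.
Slate: 2–3 at x≈11.24 (left), 6–1 at x≈15.48 (right) → 1 crossing.
Teal: no edge straddles that height → 0 crossings.
Indigo: no edge straddles that height → 0 crossings.
Olive: no edge straddles that height → 0 crossings.
Only Slate has an odd count, so the point is inside Slate.

Slate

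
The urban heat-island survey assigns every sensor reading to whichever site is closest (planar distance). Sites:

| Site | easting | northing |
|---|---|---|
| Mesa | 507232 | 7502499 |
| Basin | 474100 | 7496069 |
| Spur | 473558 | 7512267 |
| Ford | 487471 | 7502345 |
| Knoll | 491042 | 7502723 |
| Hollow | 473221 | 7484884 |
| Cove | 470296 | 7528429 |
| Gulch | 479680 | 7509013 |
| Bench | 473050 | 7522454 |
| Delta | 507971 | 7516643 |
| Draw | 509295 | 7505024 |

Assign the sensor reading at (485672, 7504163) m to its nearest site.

Ford

Squared distances to each site:
Mesa: 467602496.000; Basin: 199424020.000; Spur: 212423812.000; Ford: 6541525.000; Knoll: 30910500.000; Hollow: 526707242.000; Cove: 825260132.000; Gulch: 59426564.000; Bench: 493875565.000; Delta: 652995801.000; Draw: 558787450.000.
Minimum at Ford.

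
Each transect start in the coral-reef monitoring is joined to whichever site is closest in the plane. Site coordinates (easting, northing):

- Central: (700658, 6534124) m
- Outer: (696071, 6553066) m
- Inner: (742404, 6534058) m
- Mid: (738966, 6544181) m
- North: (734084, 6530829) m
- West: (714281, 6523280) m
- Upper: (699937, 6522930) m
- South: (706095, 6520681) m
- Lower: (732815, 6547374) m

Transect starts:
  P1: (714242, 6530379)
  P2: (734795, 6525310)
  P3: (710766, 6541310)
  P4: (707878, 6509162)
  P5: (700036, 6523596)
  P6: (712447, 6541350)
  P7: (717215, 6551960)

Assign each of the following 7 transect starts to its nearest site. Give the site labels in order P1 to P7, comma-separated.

West, North, Central, South, Upper, Central, Lower

P1 → West (d²=50397322.00)
P2 → North (d²=30964882.00)
P3 → Central (d²=153810260.00)
P4 → South (d²=135866450.00)
P5 → Upper (d²=453357.00)
P6 → Central (d²=191195597.00)
P7 → Lower (d²=264391396.00)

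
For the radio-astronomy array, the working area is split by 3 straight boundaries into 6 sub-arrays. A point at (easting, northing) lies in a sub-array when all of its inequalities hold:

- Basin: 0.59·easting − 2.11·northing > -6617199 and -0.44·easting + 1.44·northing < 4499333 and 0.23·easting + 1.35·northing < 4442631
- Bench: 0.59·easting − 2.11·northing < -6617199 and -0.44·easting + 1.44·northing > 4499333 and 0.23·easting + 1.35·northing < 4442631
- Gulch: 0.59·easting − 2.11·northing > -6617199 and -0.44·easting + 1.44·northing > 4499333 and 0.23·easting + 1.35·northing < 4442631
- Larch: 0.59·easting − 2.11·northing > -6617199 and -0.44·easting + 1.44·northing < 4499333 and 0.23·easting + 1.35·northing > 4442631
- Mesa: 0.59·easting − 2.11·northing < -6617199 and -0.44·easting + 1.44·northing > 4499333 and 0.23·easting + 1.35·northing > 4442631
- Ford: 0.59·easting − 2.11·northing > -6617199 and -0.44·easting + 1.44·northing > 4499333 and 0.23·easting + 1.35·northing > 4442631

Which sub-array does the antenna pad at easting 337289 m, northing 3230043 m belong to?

Gulch

0.59·337289 − 2.11·3230043 = -6616390.220, which is > -6617199
-0.44·337289 + 1.44·3230043 = 4502854.760, which is > 4499333
0.23·337289 + 1.35·3230043 = 4438134.520, which is < 4442631
This sign pattern matches Gulch.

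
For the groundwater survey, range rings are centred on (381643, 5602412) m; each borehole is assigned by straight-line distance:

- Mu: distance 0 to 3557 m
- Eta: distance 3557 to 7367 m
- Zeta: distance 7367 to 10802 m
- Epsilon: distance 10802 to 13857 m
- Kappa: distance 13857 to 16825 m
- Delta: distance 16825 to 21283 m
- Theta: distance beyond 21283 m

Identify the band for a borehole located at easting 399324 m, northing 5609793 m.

Distance = √((399324−381643)² + (5609793−5602412)²) = √(312617761.000 + 54479161.000) = 19159.774 m.
16825 ≤ 19159.774 < 21283 → Delta.

Delta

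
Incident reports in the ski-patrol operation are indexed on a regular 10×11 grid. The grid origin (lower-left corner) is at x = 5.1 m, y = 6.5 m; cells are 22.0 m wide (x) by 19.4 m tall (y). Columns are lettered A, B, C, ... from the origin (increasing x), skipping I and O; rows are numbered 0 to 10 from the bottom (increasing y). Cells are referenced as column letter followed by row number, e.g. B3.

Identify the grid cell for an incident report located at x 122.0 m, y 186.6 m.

F9

Column index: ⌊(122.0 − 5.1) / 22.0⌋ = ⌊5.314⌋ = 5 → column F
Row offset from origin: ⌊(186.6 − 6.5) / 19.4⌋ = ⌊9.284⌋ = 9 → row 9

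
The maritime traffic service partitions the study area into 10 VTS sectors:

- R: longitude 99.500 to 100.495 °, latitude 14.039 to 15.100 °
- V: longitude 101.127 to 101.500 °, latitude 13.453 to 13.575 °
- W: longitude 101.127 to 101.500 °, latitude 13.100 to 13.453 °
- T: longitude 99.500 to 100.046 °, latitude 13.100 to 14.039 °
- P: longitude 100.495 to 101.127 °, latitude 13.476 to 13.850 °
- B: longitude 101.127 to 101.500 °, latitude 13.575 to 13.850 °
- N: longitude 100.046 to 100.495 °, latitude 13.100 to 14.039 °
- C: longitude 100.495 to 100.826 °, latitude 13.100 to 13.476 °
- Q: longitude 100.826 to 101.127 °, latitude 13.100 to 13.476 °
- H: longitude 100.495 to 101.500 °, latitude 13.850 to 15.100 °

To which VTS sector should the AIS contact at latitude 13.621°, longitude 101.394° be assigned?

B

The point has longitude = 101.394 and latitude = 13.621.
Only B satisfies 101.127 ≤ longitude ≤ 101.500 and 13.575 ≤ latitude ≤ 13.850.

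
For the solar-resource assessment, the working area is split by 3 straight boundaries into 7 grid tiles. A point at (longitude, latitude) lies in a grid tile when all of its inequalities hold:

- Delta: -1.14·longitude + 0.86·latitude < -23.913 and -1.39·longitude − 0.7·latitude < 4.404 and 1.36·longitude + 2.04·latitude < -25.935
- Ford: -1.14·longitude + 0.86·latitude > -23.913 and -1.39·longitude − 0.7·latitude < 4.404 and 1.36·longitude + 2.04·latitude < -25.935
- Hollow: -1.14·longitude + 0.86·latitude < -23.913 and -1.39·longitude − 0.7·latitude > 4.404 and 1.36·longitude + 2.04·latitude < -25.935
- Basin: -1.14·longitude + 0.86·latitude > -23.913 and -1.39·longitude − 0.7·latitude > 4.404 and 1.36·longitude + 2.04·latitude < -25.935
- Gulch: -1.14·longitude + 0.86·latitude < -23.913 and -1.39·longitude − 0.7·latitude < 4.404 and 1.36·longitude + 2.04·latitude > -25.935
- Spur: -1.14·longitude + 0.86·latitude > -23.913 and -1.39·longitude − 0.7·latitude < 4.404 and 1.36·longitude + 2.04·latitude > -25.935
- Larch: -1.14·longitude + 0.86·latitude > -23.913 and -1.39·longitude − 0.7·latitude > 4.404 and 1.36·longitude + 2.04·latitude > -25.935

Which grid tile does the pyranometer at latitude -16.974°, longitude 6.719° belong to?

-1.14·6.719 + 0.86·-16.974 = -22.257, which is > -23.913
-1.39·6.719 − 0.7·-16.974 = 2.542, which is < 4.404
1.36·6.719 + 2.04·-16.974 = -25.489, which is > -25.935
This sign pattern matches Spur.

Spur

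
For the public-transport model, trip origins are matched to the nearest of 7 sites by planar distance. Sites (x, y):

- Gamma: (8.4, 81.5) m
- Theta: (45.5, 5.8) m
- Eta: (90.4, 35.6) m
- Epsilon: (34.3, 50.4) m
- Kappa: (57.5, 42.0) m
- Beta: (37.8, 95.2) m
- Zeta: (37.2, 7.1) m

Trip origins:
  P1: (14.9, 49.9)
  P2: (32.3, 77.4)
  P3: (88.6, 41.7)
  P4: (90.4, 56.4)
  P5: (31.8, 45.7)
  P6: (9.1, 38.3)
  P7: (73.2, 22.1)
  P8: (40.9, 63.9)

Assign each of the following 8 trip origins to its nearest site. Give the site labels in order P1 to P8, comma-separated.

Epsilon, Beta, Eta, Eta, Epsilon, Epsilon, Eta, Epsilon

P1 → Epsilon (d²=376.61)
P2 → Beta (d²=347.09)
P3 → Eta (d²=40.45)
P4 → Eta (d²=432.64)
P5 → Epsilon (d²=28.34)
P6 → Epsilon (d²=781.45)
P7 → Eta (d²=478.09)
P8 → Epsilon (d²=225.81)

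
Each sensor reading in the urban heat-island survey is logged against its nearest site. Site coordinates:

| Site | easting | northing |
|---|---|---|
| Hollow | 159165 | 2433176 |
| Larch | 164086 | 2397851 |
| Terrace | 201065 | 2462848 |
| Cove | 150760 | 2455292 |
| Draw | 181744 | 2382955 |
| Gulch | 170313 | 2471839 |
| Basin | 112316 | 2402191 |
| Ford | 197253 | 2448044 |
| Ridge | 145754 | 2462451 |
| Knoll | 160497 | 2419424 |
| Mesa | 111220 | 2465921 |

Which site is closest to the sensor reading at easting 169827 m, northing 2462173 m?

Squared distances to each site:
Hollow: 954504253.000; Larch: 4170278765.000; Terrace: 976268269.000; Cove: 410898650.000; Draw: 6417506413.000; Gulch: 93667752.000; Basin: 6905355445.000; Ford: 951814117.000; Ridge: 579586613.000; Knoll: 1914525901.000; Mesa: 3448827953.000.
Minimum at Gulch.

Gulch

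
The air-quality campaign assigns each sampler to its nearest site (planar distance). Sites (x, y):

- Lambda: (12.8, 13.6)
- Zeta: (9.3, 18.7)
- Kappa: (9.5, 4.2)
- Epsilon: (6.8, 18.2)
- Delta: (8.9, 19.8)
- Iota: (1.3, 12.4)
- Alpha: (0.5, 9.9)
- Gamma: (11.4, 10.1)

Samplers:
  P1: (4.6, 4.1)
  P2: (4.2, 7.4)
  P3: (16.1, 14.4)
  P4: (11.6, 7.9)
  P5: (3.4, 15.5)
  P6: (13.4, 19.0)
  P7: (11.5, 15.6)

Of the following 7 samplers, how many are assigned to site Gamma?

P1 → Kappa
P2 → Alpha
P3 → Lambda
P4 → Gamma
P5 → Iota
P6 → Zeta
P7 → Lambda
1 of the 7 goes to Gamma.

1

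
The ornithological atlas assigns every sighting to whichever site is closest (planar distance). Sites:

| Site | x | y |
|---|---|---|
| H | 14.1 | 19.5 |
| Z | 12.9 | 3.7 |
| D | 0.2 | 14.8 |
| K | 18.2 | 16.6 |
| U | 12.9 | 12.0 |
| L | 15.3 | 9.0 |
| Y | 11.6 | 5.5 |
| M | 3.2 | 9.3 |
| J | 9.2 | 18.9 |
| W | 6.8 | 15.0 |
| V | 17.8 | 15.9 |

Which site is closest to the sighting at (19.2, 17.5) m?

Squared distances to each site:
H: 30.010; Z: 230.130; D: 368.290; K: 1.810; U: 69.940; L: 87.460; Y: 201.760; M: 323.240; J: 101.960; W: 160.010; V: 4.520.
Minimum at K.

K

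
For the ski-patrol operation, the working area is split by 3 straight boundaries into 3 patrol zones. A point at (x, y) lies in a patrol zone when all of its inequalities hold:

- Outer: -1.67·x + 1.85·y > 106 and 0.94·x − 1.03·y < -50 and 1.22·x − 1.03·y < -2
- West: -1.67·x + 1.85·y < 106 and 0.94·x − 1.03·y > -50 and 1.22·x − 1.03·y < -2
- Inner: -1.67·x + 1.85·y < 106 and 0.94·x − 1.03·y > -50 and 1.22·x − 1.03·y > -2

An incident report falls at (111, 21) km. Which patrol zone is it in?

Inner

-1.67·111 + 1.85·21 = -146.520, which is < 106
0.94·111 − 1.03·21 = 82.710, which is > -50
1.22·111 − 1.03·21 = 113.790, which is > -2
This sign pattern matches Inner.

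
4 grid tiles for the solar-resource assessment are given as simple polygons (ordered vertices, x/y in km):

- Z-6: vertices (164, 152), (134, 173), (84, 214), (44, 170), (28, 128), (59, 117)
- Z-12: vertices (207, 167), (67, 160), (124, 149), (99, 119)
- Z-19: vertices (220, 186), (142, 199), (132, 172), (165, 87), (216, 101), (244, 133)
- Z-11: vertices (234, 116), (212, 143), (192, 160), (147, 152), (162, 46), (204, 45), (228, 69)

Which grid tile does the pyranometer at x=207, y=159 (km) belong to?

Z-19

Cast a ray rightward from (207, 159). For each polygon, the edges (by vertex number in listed order) whose endpoints lie on opposite sides of y = 159, where each meets that height, and whether that is right or left of the point:
Z-6: 1–2 at x≈154.0 (left), 4–5 at x≈39.8 (left) → 0 crossings.
Z-12: 2–3 at x≈72.2 (left), 4–1 at x≈189.0 (left) → 0 crossings.
Z-19: 3–4 at x≈137.0 (left), 6–1 at x≈232.2 (right) → 1 crossing.
Z-11: 2–3 at x≈193.2 (left), 3–4 at x≈186.4 (left) → 0 crossings.
Only Z-19 has an odd count, so the point is inside Z-19.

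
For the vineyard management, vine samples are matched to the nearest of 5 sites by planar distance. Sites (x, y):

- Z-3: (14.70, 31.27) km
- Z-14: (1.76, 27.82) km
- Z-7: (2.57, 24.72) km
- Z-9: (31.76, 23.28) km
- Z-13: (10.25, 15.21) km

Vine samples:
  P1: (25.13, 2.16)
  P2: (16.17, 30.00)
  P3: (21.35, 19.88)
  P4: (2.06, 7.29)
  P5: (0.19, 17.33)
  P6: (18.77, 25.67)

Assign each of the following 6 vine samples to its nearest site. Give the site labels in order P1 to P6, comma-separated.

Z-13, Z-3, Z-9, Z-13, Z-7, Z-3

P1 → Z-13 (d²=391.72)
P2 → Z-3 (d²=3.77)
P3 → Z-9 (d²=119.93)
P4 → Z-13 (d²=129.80)
P5 → Z-7 (d²=60.28)
P6 → Z-3 (d²=47.92)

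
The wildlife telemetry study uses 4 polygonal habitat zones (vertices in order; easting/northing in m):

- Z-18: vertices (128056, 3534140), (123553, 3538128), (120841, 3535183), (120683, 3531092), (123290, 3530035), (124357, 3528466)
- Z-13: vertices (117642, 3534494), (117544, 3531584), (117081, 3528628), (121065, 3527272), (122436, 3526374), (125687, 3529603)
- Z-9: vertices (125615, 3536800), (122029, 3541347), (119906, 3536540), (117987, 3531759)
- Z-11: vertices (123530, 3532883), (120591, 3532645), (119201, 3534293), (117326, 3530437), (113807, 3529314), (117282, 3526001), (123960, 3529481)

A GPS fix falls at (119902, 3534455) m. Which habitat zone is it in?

Z-9

Cast a ray rightward from (119902, 3534455). For each polygon, the edges (by vertex number in listed order) whose endpoints lie on opposite sides of northing = 3534455, where each meets that height, and whether that is right or left of the point:
Z-18: 1–2 at easting≈127700.3 (right), 3–4 at easting≈120812.9 (right) → 2 crossings.
Z-13: 1–2 at easting≈117640.7 (left), 6–1 at easting≈117706.1 (left) → 0 crossings.
Z-9: 3–4 at easting≈119069.1 (left), 4–1 at easting≈122066.6 (right) → 1 crossing.
Z-11: no edge straddles that height → 0 crossings.
Only Z-9 has an odd count, so the point is inside Z-9.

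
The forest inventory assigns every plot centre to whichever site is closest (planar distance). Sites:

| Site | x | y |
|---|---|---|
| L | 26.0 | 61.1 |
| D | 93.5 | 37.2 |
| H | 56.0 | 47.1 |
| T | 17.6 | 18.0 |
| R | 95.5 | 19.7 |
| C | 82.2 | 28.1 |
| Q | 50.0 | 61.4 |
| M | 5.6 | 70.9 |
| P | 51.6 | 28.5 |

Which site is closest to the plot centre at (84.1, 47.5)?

Squared distances to each site:
L: 3560.570; D: 194.450; H: 789.770; T: 5292.500; R: 902.800; C: 379.970; Q: 1356.020; M: 6709.810; P: 1417.250.
Minimum at D.

D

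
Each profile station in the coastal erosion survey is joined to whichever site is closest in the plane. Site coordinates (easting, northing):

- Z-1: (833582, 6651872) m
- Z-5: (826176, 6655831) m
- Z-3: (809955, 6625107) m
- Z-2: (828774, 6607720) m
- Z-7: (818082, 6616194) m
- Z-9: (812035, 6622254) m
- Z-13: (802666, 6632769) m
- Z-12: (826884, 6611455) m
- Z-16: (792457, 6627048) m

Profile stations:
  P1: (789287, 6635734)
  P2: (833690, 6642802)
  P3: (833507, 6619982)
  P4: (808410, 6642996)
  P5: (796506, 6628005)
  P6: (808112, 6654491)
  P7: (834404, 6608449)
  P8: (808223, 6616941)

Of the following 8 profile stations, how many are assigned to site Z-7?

P1 → Z-16
P2 → Z-1
P3 → Z-12
P4 → Z-13
P5 → Z-16
P6 → Z-5
P7 → Z-2
P8 → Z-9
0 of the 8 go to Z-7.

0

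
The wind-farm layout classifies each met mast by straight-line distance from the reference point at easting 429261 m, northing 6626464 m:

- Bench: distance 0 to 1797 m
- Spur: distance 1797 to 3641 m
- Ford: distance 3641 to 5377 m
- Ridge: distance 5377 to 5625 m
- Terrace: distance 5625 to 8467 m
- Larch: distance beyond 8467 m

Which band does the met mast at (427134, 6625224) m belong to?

Distance = √((427134−429261)² + (6625224−6626464)²) = √(4524129.000 + 1537600.000) = 2462.058 m.
1797 ≤ 2462.058 < 3641 → Spur.

Spur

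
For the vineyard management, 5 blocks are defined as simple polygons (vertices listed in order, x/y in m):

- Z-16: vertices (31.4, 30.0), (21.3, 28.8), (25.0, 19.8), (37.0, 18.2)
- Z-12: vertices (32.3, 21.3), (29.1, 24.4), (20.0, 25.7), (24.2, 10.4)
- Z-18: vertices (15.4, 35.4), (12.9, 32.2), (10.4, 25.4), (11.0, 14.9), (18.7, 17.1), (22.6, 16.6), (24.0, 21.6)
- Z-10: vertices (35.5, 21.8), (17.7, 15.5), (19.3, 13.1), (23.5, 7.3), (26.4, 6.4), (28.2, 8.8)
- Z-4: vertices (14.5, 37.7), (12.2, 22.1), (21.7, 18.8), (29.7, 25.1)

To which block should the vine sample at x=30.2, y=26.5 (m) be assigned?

Z-16

Cast a ray rightward from (30.2, 26.5). For each polygon, the edges (by vertex number in listed order) whose endpoints lie on opposite sides of y = 26.5, where each meets that height, and whether that is right or left of the point:
Z-16: 2–3 at x≈22.25 (left), 4–1 at x≈33.06 (right) → 1 crossing.
Z-12: no edge straddles that height → 0 crossings.
Z-18: 2–3 at x≈10.80 (left), 7–1 at x≈20.95 (left) → 0 crossings.
Z-10: no edge straddles that height → 0 crossings.
Z-4: 1–2 at x≈12.85 (left), 4–1 at x≈28.01 (left) → 0 crossings.
Only Z-16 has an odd count, so the point is inside Z-16.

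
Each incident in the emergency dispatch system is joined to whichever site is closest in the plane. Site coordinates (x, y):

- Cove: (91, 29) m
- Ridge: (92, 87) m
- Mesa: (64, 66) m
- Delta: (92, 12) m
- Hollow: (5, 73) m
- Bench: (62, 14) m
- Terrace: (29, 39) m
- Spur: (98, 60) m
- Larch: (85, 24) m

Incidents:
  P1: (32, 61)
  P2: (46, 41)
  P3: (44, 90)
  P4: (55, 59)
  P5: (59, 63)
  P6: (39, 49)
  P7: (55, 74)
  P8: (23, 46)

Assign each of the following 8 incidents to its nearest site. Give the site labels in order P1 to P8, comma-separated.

P1 → Terrace (d²=493.00)
P2 → Terrace (d²=293.00)
P3 → Mesa (d²=976.00)
P4 → Mesa (d²=130.00)
P5 → Mesa (d²=34.00)
P6 → Terrace (d²=200.00)
P7 → Mesa (d²=145.00)
P8 → Terrace (d²=85.00)

Terrace, Terrace, Mesa, Mesa, Mesa, Terrace, Mesa, Terrace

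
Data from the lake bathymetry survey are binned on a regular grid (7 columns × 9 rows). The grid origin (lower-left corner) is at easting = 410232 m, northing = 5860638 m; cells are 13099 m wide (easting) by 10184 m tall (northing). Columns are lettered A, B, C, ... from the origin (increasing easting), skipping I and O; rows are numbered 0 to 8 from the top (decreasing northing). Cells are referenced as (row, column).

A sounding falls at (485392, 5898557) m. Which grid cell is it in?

(5, F)

Column index: ⌊(485392 − 410232) / 13099⌋ = ⌊5.738⌋ = 5 → column F
Row offset from origin: ⌊(5898557 − 5860638) / 10184⌋ = ⌊3.723⌋ = 3 → row 5 (counted from top)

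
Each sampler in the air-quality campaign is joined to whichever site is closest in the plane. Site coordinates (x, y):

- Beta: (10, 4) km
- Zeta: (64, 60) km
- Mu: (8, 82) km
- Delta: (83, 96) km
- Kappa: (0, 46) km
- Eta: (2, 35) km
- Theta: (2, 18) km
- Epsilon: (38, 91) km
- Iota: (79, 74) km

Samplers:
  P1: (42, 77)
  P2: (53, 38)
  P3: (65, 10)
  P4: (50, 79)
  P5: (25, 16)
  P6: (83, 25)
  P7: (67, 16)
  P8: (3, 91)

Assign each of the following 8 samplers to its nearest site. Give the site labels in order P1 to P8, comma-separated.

Epsilon, Zeta, Zeta, Epsilon, Beta, Zeta, Zeta, Mu

P1 → Epsilon (d²=212.00)
P2 → Zeta (d²=605.00)
P3 → Zeta (d²=2501.00)
P4 → Epsilon (d²=288.00)
P5 → Beta (d²=369.00)
P6 → Zeta (d²=1586.00)
P7 → Zeta (d²=1945.00)
P8 → Mu (d²=106.00)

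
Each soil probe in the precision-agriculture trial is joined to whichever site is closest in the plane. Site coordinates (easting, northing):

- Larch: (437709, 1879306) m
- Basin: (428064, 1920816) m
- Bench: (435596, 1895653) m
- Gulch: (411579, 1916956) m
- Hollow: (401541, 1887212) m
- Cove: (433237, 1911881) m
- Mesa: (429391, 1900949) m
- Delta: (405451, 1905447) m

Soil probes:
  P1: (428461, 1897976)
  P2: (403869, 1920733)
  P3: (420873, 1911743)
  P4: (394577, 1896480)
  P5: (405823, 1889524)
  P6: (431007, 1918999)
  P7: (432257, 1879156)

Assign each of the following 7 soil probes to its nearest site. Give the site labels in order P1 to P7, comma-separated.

Mesa, Gulch, Gulch, Hollow, Hollow, Basin, Larch

P1 → Mesa (d²=9703629.00)
P2 → Gulch (d²=73709829.00)
P3 → Gulch (d²=113553805.00)
P4 → Hollow (d²=134393120.00)
P5 → Hollow (d²=23680868.00)
P6 → Basin (d²=11962738.00)
P7 → Larch (d²=29746804.00)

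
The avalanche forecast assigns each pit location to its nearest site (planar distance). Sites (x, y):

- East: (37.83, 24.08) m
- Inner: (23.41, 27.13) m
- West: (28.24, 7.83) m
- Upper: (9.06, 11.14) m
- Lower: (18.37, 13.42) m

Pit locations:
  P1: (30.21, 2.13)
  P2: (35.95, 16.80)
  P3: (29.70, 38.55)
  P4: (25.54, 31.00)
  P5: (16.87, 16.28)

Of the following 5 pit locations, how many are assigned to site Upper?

P1 → West
P2 → East
P3 → Inner
P4 → Inner
P5 → Lower
0 of the 5 go to Upper.

0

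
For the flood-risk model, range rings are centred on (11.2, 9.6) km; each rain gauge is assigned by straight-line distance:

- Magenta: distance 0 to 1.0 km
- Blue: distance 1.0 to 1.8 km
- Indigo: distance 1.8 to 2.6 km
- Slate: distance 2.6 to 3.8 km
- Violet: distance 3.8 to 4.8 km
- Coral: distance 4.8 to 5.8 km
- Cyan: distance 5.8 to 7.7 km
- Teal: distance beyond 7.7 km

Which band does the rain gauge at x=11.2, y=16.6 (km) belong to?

Distance = √((11.2−11.2)² + (16.6−9.6)²) = √(0.000 + 49.000) = 7.000 km.
5.8 ≤ 7.000 < 7.7 → Cyan.

Cyan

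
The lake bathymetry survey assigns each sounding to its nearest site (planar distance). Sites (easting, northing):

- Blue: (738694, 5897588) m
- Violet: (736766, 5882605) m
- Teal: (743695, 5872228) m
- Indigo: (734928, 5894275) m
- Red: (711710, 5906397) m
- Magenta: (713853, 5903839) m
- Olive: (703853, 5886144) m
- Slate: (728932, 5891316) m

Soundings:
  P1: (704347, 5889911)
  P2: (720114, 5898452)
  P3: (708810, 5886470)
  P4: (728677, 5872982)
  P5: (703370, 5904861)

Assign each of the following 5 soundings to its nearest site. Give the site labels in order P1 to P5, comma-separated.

P1 → Olive (d²=14434325.00)
P2 → Magenta (d²=68219890.00)
P3 → Olive (d²=24678125.00)
P4 → Violet (d²=158034050.00)
P5 → Red (d²=71914896.00)

Olive, Magenta, Olive, Violet, Red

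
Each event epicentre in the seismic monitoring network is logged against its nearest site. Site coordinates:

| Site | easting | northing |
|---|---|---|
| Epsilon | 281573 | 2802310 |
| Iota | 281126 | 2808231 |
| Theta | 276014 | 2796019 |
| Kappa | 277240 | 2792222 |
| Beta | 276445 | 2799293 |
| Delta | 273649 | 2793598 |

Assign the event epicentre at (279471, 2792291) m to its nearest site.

Kappa

Squared distances to each site:
Epsilon: 104798765.000; Iota: 256822625.000; Theta: 25848833.000; Kappa: 4982122.000; Beta: 58184680.000; Delta: 35603933.000.
Minimum at Kappa.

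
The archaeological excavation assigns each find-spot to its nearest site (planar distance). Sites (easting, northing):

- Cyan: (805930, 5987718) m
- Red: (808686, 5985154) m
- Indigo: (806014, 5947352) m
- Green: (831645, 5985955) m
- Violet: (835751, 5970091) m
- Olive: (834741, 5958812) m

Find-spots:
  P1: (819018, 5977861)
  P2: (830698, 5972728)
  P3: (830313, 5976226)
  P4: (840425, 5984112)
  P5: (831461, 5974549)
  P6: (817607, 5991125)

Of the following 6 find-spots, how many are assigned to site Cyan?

P1 → Red
P2 → Violet
P3 → Violet
P4 → Green
P5 → Violet
P6 → Red
0 of the 6 go to Cyan.

0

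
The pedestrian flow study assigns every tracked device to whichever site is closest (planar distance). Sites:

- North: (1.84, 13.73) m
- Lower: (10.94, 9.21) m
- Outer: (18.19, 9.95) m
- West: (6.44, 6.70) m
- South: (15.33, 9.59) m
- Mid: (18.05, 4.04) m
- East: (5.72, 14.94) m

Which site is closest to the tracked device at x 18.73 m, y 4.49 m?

Squared distances to each site:
North: 370.650; Lower: 82.963; Outer: 30.103; West: 155.928; South: 37.570; Mid: 0.665; East: 278.463.
Minimum at Mid.

Mid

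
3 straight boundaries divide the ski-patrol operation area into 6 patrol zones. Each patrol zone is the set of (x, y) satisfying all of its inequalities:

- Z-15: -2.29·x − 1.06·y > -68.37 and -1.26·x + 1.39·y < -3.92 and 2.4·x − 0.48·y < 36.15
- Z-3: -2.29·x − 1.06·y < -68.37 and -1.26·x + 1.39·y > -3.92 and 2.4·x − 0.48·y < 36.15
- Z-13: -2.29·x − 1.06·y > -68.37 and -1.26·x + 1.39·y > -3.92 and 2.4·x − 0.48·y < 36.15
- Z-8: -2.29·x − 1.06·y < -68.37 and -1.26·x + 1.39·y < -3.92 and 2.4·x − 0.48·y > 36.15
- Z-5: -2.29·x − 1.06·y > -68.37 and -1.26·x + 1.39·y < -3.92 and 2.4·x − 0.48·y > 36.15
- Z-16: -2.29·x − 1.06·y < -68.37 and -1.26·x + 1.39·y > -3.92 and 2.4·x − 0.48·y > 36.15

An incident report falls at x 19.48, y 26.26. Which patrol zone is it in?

Z-3

-2.29·19.48 − 1.06·26.26 = -72.445, which is < -68.37
-1.26·19.48 + 1.39·26.26 = 11.957, which is > -3.92
2.4·19.48 − 0.48·26.26 = 34.147, which is < 36.15
This sign pattern matches Z-3.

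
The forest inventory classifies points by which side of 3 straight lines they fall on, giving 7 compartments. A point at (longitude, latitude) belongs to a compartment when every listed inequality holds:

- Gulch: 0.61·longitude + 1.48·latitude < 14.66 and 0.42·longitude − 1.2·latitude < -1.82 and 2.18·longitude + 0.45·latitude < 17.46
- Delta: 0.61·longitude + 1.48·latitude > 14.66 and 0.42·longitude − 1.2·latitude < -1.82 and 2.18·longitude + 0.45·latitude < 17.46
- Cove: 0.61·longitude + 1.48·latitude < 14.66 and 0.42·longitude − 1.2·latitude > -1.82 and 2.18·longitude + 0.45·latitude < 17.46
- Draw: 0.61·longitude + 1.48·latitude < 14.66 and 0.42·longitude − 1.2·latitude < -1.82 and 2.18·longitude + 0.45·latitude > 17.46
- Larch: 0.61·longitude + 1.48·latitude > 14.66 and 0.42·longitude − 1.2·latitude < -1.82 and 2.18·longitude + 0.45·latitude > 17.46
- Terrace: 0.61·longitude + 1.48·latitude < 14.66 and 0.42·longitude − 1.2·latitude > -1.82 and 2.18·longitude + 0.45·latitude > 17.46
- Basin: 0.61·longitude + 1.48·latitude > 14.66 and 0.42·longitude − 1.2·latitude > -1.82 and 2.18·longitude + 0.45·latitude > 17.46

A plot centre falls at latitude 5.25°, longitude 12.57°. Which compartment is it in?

Basin

0.61·12.57 + 1.48·5.25 = 15.438, which is > 14.66
0.42·12.57 − 1.2·5.25 = -1.021, which is > -1.82
2.18·12.57 + 0.45·5.25 = 29.765, which is > 17.46
This sign pattern matches Basin.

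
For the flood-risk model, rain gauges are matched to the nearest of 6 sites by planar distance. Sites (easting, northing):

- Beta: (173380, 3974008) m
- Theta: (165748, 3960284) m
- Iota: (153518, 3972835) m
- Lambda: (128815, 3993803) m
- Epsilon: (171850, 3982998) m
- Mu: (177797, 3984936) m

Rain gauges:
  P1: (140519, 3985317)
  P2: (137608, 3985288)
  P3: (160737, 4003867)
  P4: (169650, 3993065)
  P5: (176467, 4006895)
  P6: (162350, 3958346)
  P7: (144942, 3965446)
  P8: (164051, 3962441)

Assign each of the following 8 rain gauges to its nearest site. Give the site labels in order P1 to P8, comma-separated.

Lambda, Lambda, Epsilon, Epsilon, Mu, Theta, Iota, Theta

P1 → Lambda (d²=208995812.00)
P2 → Lambda (d²=149822074.00)
P3 → Epsilon (d²=559013930.00)
P4 → Epsilon (d²=106184489.00)
P5 → Mu (d²=483966581.00)
P6 → Theta (d²=15302248.00)
P7 → Iota (d²=128145097.00)
P8 → Theta (d²=7532458.00)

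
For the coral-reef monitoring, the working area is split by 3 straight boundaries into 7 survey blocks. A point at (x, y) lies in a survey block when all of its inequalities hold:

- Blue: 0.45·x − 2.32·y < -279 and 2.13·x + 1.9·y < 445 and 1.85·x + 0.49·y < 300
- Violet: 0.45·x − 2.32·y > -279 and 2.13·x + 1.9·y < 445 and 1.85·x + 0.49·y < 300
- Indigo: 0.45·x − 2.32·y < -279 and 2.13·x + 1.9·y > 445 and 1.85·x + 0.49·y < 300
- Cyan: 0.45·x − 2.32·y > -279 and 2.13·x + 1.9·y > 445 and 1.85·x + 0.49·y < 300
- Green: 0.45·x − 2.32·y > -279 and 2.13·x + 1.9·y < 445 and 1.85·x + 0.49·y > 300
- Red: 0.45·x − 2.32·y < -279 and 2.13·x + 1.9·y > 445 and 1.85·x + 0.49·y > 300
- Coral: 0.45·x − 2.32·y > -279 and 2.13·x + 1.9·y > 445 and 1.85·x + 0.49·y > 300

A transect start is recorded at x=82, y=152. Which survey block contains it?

0.45·82 − 2.32·152 = -315.740, which is < -279
2.13·82 + 1.9·152 = 463.460, which is > 445
1.85·82 + 0.49·152 = 226.180, which is < 300
This sign pattern matches Indigo.

Indigo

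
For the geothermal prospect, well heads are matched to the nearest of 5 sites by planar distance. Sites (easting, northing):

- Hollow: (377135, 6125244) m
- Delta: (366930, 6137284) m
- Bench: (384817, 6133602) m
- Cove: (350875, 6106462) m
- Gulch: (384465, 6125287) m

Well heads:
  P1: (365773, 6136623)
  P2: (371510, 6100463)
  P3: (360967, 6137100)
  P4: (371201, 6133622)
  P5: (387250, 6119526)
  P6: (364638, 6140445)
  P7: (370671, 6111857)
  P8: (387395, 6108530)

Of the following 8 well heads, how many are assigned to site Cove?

1

P1 → Delta
P2 → Cove
P3 → Delta
P4 → Delta
P5 → Gulch
P6 → Delta
P7 → Hollow
P8 → Gulch
1 of the 8 goes to Cove.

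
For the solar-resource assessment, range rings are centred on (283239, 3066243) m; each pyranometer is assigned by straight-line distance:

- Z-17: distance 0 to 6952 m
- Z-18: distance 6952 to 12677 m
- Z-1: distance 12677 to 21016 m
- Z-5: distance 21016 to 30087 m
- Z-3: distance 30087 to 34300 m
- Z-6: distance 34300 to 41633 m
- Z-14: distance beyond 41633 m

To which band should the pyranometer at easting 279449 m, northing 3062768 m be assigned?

Distance = √((279449−283239)² + (3062768−3066243)²) = √(14364100.000 + 12075625.000) = 5141.957 m.
0 ≤ 5141.957 < 6952 → Z-17.

Z-17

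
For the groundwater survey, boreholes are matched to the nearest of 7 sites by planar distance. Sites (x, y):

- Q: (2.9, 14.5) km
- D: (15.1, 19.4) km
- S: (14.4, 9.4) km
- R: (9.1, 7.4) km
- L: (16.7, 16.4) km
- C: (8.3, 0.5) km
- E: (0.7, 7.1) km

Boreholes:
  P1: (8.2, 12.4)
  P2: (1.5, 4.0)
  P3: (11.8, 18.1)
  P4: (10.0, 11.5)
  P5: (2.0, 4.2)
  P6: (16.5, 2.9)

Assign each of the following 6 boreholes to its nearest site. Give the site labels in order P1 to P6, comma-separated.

R, E, D, R, E, S

P1 → R (d²=25.81)
P2 → E (d²=10.25)
P3 → D (d²=12.58)
P4 → R (d²=17.62)
P5 → E (d²=10.10)
P6 → S (d²=46.66)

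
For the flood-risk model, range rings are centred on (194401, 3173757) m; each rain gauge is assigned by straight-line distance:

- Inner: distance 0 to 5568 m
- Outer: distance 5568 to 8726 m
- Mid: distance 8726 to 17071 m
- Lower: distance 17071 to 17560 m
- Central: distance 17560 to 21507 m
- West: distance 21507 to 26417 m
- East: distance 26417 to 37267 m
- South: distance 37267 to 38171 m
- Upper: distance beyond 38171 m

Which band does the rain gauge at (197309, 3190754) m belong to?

Distance = √((197309−194401)² + (3190754−3173757)²) = √(8456464.000 + 288898009.000) = 17243.969 m.
17071 ≤ 17243.969 < 17560 → Lower.

Lower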